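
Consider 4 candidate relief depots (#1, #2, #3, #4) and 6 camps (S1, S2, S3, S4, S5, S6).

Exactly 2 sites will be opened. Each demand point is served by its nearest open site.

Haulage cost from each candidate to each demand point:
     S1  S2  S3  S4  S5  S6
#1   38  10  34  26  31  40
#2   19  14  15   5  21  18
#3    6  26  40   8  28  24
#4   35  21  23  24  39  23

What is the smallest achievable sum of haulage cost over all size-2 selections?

Open {#2, #3}.
  S1→#3 6, S2→#2 14, S3→#2 15, S4→#2 5, S5→#2 21, S6→#2 18  ⇒ total 79.
Compare {#1, #2}: total 88.
Compare {#2, #4}: total 92.
No size-2 selection does better; minimum is 79.

79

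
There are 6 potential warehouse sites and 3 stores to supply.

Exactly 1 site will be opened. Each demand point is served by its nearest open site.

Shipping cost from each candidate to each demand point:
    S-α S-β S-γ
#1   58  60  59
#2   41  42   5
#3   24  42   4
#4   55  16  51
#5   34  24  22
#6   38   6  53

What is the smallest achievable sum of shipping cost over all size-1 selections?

70

Open {#3}.
  S-α→#3 24, S-β→#3 42, S-γ→#3 4  ⇒ total 70.
Compare {#5}: total 80.
Compare {#2}: total 88.
No size-1 selection does better; minimum is 70.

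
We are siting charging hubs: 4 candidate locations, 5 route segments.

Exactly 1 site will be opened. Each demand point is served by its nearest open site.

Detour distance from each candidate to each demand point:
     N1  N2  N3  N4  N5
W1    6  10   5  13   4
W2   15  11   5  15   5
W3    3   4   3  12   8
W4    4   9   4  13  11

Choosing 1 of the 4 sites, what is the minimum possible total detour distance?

30

Open {W3}.
  N1→W3 3, N2→W3 4, N3→W3 3, N4→W3 12, N5→W3 8  ⇒ total 30.
Compare {W1}: total 38.
Compare {W4}: total 41.
No size-1 selection does better; minimum is 30.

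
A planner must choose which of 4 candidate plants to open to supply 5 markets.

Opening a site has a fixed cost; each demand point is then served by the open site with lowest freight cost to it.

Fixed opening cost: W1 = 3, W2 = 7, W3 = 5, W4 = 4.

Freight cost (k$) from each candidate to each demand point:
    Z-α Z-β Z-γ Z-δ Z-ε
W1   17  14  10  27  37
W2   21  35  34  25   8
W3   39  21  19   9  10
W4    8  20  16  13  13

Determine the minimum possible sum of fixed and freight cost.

Open {W1, W3, W4}: assign each demand point to its cheapest open site.
  Z-α→W4 8, Z-β→W1 14, Z-γ→W1 10, Z-δ→W3 9, Z-ε→W3 10
  freight cost 51, fixed 12 → total 63.
Compare {W1, W4}: freight cost 58 + fixed 7 = 65.
Compare {W1, W2, W4}: freight cost 53 + fixed 14 = 67.
Compare {W1, W3}: freight cost 60 + fixed 8 = 68.
All other subsets cost ≥ 65. Minimum total cost: 63.

63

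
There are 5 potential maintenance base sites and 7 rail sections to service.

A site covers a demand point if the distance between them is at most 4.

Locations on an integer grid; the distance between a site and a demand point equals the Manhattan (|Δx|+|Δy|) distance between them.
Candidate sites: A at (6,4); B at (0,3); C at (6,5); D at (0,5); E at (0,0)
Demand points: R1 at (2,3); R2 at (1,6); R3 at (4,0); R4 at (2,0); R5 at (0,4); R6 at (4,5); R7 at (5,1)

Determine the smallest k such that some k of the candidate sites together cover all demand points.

3

Coverage sets (demand points within 4 of each site):
  A: {R6, R7}
  B: {R1, R2, R5}
  C: {R6}
  D: {R1, R2, R5, R6}
  E: {R3, R4, R5}
No 2 sites suffice: every size-2 union leaves at least one demand point uncovered.
But {A, B, E} covers everything, so the minimum is 3.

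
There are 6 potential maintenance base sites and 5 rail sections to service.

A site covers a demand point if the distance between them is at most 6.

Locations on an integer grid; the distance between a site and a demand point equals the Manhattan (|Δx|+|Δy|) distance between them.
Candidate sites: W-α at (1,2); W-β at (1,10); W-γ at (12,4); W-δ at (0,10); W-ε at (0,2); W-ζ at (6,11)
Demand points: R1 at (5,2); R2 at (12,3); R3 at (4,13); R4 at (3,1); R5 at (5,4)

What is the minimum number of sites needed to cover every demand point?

3

Coverage sets (demand points within 6 of each site):
  W-α: {R1, R4, R5}
  W-β: {R3}
  W-γ: {R2}
  W-δ: {}
  W-ε: {R1, R4}
  W-ζ: {R3}
No 2 sites suffice: every size-2 union leaves at least one demand point uncovered.
But {W-α, W-β, W-γ} covers everything, so the minimum is 3.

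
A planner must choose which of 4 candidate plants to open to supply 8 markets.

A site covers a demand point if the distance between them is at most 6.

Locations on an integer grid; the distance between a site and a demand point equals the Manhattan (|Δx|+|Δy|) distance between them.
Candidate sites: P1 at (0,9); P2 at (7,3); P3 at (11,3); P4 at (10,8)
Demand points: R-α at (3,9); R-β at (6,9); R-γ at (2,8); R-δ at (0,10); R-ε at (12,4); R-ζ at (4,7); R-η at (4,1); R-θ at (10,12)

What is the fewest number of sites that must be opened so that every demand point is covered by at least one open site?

Coverage sets (demand points within 6 of each site):
  P1: {R-α, R-β, R-γ, R-δ, R-ζ}
  P2: {R-ε, R-η}
  P3: {R-ε}
  P4: {R-β, R-ε, R-θ}
No 2 sites suffice: every size-2 union leaves at least one demand point uncovered.
But {P1, P2, P4} covers everything, so the minimum is 3.

3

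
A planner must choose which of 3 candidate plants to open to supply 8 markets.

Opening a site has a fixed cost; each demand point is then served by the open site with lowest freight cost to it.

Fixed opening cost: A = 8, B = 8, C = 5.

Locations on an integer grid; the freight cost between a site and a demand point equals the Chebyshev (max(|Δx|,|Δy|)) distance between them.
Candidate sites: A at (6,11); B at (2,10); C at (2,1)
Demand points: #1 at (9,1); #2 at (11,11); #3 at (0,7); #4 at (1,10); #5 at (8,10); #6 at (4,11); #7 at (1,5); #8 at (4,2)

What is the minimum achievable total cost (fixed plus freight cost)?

46

Open {A, C}: assign each demand point to its cheapest open site.
  #1→C 7, #2→A 5, #3→A 6, #4→A 5, #5→A 2, #6→A 2, #7→C 4, #8→C 2
  freight cost 33, fixed 13 → total 46.
Compare {B, C}: freight cost 34 + fixed 13 = 47.
Compare {A, B, C}: freight cost 26 + fixed 21 = 47.
Compare {B}: freight cost 43 + fixed 8 = 51.
All other subsets cost ≥ 47. Minimum total cost: 46.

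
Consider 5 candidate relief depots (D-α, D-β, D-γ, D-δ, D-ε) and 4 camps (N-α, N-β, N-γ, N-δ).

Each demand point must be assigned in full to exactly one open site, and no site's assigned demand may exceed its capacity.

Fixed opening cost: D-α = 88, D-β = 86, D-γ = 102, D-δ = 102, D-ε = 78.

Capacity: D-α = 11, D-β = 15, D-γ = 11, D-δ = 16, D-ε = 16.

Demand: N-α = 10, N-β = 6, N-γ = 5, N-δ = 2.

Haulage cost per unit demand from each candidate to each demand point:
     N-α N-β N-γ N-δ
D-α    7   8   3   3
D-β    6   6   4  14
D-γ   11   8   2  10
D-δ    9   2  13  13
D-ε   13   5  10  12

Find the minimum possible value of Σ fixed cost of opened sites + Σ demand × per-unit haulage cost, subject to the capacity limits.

Open {D-β, D-ε}; cheapest assignment that respects the capacities:
  D-β (cap 15, load 15): N-α, N-γ — cost 10×6 + 5×4 = 80
  D-ε (cap 16, load 8): N-β, N-δ — cost 6×5 + 2×12 = 54
  Shipping 134, fixed 164 → total 298.
  Any other capacity-feasible assignment to {D-β, D-ε} ships for at least 134.
Compare {D-β, D-δ}: its best feasible assignment gives total 306.
Compare {D-α, D-β}: its best feasible assignment gives total 308.
Every other set of open sites that can feasibly serve all demand totals ≥ 306 even under its best assignment. Minimum: 298.

298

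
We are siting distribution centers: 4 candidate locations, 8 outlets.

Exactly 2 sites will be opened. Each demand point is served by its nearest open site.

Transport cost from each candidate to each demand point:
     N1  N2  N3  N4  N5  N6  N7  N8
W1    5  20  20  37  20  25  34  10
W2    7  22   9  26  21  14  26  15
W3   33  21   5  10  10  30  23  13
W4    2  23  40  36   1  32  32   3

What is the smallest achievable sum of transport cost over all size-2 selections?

95

Open {W3, W4}.
  N1→W4 2, N2→W3 21, N3→W3 5, N4→W3 10, N5→W4 1, N6→W3 30, N7→W3 23, N8→W4 3  ⇒ total 95.
Compare {W2, W3}: total 103.
Compare {W2, W4}: total 103.
No size-2 selection does better; minimum is 95.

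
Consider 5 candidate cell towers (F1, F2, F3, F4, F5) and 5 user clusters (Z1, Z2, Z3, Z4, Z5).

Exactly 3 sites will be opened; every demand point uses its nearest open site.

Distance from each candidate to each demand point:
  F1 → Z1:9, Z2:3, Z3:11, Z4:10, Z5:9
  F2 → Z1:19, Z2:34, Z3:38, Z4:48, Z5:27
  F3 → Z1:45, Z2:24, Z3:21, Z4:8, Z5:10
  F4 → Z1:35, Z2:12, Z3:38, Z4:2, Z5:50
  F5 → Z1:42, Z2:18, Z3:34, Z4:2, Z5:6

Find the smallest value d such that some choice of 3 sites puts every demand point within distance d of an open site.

Open {F1, F2, F3}.
  Farthest demand point is Z3 at distance 11 (to F1); all others are ≤ 11.
With {F1, F2, F4} the worst case is 11.
With {F1, F2, F5} the worst case is 11.
No size-3 selection achieves below 11.

11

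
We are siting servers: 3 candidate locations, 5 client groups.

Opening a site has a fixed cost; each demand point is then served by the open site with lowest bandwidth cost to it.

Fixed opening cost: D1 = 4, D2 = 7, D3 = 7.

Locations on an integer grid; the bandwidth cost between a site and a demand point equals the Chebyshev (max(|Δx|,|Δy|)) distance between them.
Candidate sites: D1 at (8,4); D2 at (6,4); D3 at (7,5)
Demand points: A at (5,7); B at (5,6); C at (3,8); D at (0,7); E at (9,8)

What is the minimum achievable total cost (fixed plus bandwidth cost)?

Open {D3}: assign each demand point to its cheapest open site.
  A→D3 2, B→D3 2, C→D3 4, D→D3 7, E→D3 3
  bandwidth cost 18, fixed 7 → total 25.
Compare {D2}: bandwidth cost 19 + fixed 7 = 26.
Compare {D1}: bandwidth cost 23 + fixed 4 = 27.
Compare {D1, D3}: bandwidth cost 18 + fixed 11 = 29.
All other subsets cost ≥ 26. Minimum total cost: 25.

25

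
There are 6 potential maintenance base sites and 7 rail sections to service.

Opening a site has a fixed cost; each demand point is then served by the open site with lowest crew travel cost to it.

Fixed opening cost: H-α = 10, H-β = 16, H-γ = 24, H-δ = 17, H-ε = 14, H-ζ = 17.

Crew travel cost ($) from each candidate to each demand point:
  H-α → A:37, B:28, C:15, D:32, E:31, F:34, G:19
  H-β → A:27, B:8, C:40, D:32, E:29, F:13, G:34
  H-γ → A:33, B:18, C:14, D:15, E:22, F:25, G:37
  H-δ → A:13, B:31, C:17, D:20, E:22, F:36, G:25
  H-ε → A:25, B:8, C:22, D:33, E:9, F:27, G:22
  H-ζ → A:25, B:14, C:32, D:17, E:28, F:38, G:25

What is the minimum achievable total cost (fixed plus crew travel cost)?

Open {H-δ, H-ε}: assign each demand point to its cheapest open site.
  A→H-δ 13, B→H-ε 8, C→H-δ 17, D→H-δ 20, E→H-ε 9, F→H-ε 27, G→H-ε 22
  crew travel cost 116, fixed 31 → total 147.
Compare {H-β, H-δ, H-ε}: crew travel cost 102 + fixed 47 = 149.
Compare {H-β, H-δ}: crew travel cost 118 + fixed 33 = 151.
Compare {H-α, H-δ, H-ε}: crew travel cost 111 + fixed 41 = 152.
All other subsets cost ≥ 149. Minimum total cost: 147.

147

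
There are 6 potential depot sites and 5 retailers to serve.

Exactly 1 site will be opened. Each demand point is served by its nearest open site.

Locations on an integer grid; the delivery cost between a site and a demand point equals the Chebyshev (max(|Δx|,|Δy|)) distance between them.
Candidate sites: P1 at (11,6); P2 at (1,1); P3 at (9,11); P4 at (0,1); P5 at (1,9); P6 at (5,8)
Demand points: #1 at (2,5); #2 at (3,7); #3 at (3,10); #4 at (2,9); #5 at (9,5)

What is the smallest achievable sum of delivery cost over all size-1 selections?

14

Open {P6}.
  #1→P6 3, #2→P6 2, #3→P6 2, #4→P6 3, #5→P6 4  ⇒ total 14.
Compare {P5}: total 17.
Compare {P3}: total 32.
No size-1 selection does better; minimum is 14.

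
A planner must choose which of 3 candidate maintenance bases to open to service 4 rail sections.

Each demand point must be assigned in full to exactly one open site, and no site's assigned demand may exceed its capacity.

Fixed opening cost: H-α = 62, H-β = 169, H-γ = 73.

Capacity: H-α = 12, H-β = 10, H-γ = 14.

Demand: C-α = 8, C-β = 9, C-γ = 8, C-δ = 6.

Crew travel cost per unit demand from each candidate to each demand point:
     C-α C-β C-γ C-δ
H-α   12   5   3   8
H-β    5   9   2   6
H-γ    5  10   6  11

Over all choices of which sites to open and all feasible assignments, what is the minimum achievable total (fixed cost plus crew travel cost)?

471

Open {H-α, H-β, H-γ}; cheapest assignment that respects the capacities:
  H-α (cap 12, load 9): C-β — cost 9×5 = 45
  H-β (cap 10, load 8): C-γ — cost 8×2 = 16
  H-γ (cap 14, load 14): C-α, C-δ — cost 8×5 + 6×11 = 106
  Shipping 167, fixed 304 → total 471.
  Any other capacity-feasible assignment to {H-α, H-β, H-γ} ships for at least 167.
Total demand is 31 and no other set of sites has combined capacity ≥ 31, so {H-α, H-β, H-γ} is the only feasible choice of open sites. Minimum: 471.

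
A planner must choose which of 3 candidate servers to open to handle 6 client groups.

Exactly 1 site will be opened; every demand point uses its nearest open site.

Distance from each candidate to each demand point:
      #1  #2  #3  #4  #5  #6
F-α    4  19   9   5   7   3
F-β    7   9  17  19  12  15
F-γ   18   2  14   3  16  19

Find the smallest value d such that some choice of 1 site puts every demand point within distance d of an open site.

19

Open {F-α}.
  Farthest demand point is #2 at distance 19 (to F-α); all others are ≤ 19.
With {F-β} the worst case is 19.
With {F-γ} the worst case is 19.
No size-1 selection achieves below 19.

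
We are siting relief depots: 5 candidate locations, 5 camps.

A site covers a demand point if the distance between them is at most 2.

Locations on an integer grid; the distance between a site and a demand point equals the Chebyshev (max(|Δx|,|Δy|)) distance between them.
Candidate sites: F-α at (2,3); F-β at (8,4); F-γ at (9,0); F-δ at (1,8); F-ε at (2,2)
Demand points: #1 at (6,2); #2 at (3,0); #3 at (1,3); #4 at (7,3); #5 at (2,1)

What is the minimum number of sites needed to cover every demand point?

Coverage sets (demand points within 2 of each site):
  F-α: {#3, #5}
  F-β: {#1, #4}
  F-γ: {}
  F-δ: {}
  F-ε: {#2, #3, #5}
No single site covers all 5 demand points.
But {F-β, F-ε} covers everything, so the minimum is 2.

2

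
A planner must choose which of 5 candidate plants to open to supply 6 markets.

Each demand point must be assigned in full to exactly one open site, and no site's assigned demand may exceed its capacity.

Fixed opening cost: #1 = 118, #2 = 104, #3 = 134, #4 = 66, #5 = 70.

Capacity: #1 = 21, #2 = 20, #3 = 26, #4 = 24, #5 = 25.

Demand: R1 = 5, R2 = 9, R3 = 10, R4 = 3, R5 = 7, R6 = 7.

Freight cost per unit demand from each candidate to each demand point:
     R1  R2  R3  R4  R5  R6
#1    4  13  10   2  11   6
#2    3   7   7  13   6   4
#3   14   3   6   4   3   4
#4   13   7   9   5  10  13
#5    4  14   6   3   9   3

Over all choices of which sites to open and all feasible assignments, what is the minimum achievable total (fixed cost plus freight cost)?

362

Open {#3, #5}; cheapest assignment that respects the capacities:
  #3 (cap 26, load 26): R2, R3, R5 — cost 9×3 + 10×6 + 7×3 = 108
  #5 (cap 25, load 15): R1, R4, R6 — cost 5×4 + 3×3 + 7×3 = 50
  Shipping 158, fixed 204 → total 362.
  Any other capacity-feasible assignment to {#3, #5} ships for at least 158.
Compare {#4, #5}: its best feasible assignment gives total 379.
Compare {#2, #5}: its best feasible assignment gives total 389.
Every other set of open sites that can feasibly serve all demand totals ≥ 379 even under its best assignment. Minimum: 362.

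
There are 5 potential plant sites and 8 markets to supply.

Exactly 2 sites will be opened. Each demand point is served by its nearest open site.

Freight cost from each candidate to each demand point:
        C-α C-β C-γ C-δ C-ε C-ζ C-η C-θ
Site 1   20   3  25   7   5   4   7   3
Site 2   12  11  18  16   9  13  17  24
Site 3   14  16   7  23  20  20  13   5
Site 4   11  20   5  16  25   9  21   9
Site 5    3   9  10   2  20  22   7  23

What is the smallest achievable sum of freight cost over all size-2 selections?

Open {Site 1, Site 5}.
  C-α→Site 5 3, C-β→Site 1 3, C-γ→Site 5 10, C-δ→Site 5 2, C-ε→Site 1 5, C-ζ→Site 1 4, C-η→Site 1 7, C-θ→Site 1 3  ⇒ total 37.
Compare {Site 1, Site 4}: total 45.
Compare {Site 1, Site 3}: total 50.
No size-2 selection does better; minimum is 37.

37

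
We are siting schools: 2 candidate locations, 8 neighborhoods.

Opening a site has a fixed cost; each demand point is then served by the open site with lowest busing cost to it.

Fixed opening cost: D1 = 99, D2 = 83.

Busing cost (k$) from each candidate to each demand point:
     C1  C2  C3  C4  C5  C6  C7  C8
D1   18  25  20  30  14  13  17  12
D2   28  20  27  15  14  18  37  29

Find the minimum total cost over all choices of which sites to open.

248

Open {D1}: assign each demand point to its cheapest open site.
  C1→D1 18, C2→D1 25, C3→D1 20, C4→D1 30, C5→D1 14, C6→D1 13, C7→D1 17, C8→D1 12
  busing cost 149, fixed 99 → total 248.
Compare {D2}: busing cost 188 + fixed 83 = 271.
Compare {D1, D2}: busing cost 129 + fixed 182 = 311.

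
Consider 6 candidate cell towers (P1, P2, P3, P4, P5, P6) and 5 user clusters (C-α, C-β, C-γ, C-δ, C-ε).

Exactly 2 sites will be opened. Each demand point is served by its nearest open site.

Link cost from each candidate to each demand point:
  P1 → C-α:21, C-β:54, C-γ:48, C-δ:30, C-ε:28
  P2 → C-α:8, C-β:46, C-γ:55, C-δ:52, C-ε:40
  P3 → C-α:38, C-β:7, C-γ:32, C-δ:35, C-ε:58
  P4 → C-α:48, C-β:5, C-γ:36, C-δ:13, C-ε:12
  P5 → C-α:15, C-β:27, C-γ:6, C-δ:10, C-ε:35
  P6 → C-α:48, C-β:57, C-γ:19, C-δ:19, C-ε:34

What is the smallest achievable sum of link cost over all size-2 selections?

Open {P4, P5}.
  C-α→P5 15, C-β→P4 5, C-γ→P5 6, C-δ→P5 10, C-ε→P4 12  ⇒ total 48.
Compare {P3, P5}: total 73.
Compare {P2, P4}: total 74.
No size-2 selection does better; minimum is 48.

48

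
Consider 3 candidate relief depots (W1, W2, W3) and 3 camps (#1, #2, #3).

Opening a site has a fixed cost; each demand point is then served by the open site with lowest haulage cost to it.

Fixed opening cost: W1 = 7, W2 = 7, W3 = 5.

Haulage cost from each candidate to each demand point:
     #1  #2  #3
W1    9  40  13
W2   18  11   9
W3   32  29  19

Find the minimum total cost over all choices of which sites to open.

Open {W1, W2}: assign each demand point to its cheapest open site.
  #1→W1 9, #2→W2 11, #3→W2 9
  haulage cost 29, fixed 14 → total 43.
Compare {W2}: haulage cost 38 + fixed 7 = 45.
Compare {W1, W2, W3}: haulage cost 29 + fixed 19 = 48.
Compare {W2, W3}: haulage cost 38 + fixed 12 = 50.
All other subsets cost ≥ 45. Minimum total cost: 43.

43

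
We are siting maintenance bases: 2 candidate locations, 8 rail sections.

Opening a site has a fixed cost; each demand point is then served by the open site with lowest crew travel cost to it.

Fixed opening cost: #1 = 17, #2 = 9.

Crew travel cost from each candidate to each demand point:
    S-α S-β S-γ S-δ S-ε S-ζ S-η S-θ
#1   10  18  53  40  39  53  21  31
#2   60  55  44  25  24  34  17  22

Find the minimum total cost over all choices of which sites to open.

Open {#1, #2}: assign each demand point to its cheapest open site.
  S-α→#1 10, S-β→#1 18, S-γ→#2 44, S-δ→#2 25, S-ε→#2 24, S-ζ→#2 34, S-η→#2 17, S-θ→#2 22
  crew travel cost 194, fixed 26 → total 220.
Compare {#1}: crew travel cost 265 + fixed 17 = 282.
Compare {#2}: crew travel cost 281 + fixed 9 = 290.

220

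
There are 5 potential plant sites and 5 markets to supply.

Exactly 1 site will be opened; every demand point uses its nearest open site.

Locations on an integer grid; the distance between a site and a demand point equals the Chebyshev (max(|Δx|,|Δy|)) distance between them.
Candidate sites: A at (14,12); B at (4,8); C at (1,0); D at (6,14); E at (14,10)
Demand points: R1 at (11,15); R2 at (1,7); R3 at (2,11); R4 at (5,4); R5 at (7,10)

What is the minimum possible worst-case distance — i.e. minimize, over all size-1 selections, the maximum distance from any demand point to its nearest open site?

7

Open {B}.
  Farthest demand point is R1 at distance 7 (to B); all others are ≤ 7.
With {D} the worst case is 10.
With {A} the worst case is 13.
No size-1 selection achieves below 7.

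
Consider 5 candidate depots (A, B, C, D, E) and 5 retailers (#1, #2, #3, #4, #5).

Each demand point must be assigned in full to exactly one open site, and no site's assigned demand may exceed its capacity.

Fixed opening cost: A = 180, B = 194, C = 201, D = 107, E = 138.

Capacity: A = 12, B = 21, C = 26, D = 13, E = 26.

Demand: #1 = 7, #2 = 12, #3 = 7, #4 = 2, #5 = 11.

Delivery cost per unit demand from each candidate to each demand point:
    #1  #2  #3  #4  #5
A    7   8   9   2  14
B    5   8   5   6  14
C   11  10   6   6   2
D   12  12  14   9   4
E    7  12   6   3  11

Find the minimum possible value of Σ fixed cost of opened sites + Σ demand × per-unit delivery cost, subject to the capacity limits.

542

Open {D, E}; cheapest assignment that respects the capacities:
  D (cap 13, load 13): #4, #5 — cost 2×9 + 11×4 = 62
  E (cap 26, load 26): #1, #2, #3 — cost 7×7 + 12×12 + 7×6 = 235
  Shipping 297, fixed 245 → total 542.
  Any other capacity-feasible assignment to {D, E} ships for at least 297.
Compare {C, E}: its best feasible assignment gives total 578.
Compare {B, C}: its best feasible assignment gives total 602.
Every other set of open sites that can feasibly serve all demand totals ≥ 578 even under its best assignment. Minimum: 542.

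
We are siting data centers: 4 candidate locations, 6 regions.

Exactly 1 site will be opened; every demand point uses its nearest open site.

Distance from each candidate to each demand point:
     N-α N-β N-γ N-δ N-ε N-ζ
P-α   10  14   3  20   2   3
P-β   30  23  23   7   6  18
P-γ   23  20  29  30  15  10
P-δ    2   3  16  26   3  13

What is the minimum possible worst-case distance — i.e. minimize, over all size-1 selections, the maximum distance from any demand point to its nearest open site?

20

Open {P-α}.
  Farthest demand point is N-δ at distance 20 (to P-α); all others are ≤ 20.
With {P-δ} the worst case is 26.
With {P-β} the worst case is 30.
No size-1 selection achieves below 20.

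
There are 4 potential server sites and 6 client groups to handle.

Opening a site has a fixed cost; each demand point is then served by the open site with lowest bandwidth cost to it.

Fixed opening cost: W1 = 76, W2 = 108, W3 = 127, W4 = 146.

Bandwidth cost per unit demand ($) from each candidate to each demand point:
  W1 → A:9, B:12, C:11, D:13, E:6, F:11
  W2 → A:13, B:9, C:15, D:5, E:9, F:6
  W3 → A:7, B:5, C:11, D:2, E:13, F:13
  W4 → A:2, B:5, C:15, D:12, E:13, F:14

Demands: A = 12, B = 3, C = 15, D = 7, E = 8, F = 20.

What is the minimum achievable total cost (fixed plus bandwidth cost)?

Open {W1, W2}: assign each demand point to its cheapest open site.
  A→W1 12×9=108, B→W2 3×9=27, C→W1 15×11=165, D→W2 7×5=35, E→W1 8×6=48, F→W2 20×6=120
  bandwidth cost 503, fixed 184 → total 687.
Compare {W2, W3}: bandwidth cost 470 + fixed 235 = 705.
Compare {W1, W2, W4}: bandwidth cost 407 + fixed 330 = 737.
Compare {W2}: bandwidth cost 635 + fixed 108 = 743.
All other subsets cost ≥ 705. Minimum total cost: 687.

687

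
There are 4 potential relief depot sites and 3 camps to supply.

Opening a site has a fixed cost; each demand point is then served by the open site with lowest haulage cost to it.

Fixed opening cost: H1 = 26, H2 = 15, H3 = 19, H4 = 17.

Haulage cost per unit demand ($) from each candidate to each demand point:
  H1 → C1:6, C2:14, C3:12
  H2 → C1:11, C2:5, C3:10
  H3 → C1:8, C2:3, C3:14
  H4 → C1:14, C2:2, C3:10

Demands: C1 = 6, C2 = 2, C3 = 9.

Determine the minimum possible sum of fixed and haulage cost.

Open {H1, H4}: assign each demand point to its cheapest open site.
  C1→H1 6×6=36, C2→H4 2×2=4, C3→H4 9×10=90
  haulage cost 130, fixed 43 → total 173.
Compare {H1, H2}: haulage cost 136 + fixed 41 = 177.
Compare {H2, H3}: haulage cost 144 + fixed 34 = 178.
Compare {H3, H4}: haulage cost 142 + fixed 36 = 178.
All other subsets cost ≥ 177. Minimum total cost: 173.

173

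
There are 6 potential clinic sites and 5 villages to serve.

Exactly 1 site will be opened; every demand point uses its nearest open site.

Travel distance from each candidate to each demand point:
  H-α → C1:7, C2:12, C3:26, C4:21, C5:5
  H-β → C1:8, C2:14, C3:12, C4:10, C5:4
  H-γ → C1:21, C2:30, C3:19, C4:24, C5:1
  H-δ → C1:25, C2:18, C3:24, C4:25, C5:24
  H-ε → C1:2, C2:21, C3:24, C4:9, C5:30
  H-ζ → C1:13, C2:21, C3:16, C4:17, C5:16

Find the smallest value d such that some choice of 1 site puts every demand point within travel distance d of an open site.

14

Open {H-β}.
  Farthest demand point is C2 at travel distance 14 (to H-β); all others are ≤ 14.
With {H-ζ} the worst case is 21.
With {H-δ} the worst case is 25.
No size-1 selection achieves below 14.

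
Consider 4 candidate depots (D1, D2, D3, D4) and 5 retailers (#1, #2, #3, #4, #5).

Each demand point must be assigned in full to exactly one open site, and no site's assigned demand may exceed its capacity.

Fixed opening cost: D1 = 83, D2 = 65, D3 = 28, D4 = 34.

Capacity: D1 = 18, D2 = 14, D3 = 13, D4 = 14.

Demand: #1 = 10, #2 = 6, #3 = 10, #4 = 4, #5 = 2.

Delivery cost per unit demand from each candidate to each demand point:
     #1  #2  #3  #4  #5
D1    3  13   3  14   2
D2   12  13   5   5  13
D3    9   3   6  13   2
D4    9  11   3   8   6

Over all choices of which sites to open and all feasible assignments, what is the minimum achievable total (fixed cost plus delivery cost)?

Open {D1, D3, D4}; cheapest assignment that respects the capacities:
  D1 (cap 18, load 12): #1, #5 — cost 10×3 + 2×2 = 34
  D3 (cap 13, load 6): #2 — cost 6×3 = 18
  D4 (cap 14, load 14): #3, #4 — cost 10×3 + 4×8 = 62
  Shipping 114, fixed 145 → total 259.
  Any other capacity-feasible assignment to {D1, D3, D4} ships for at least 114.
Compare {D1, D4}: its best feasible assignment gives total 291.
Compare {D1, D2, D3}: its best feasible assignment gives total 298.
Every other set of open sites that can feasibly serve all demand totals ≥ 291 even under its best assignment. Minimum: 259.

259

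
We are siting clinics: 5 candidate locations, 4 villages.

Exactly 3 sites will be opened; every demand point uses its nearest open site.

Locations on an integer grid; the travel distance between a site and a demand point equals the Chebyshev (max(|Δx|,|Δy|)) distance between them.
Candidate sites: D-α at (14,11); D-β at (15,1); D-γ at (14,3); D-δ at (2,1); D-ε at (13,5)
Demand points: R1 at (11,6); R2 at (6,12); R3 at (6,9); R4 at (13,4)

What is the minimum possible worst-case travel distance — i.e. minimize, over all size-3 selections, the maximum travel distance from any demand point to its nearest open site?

Open {D-α, D-β, D-ε}.
  Farthest demand point is R2 at travel distance 7 (to D-ε); all others are ≤ 7.
With {D-α, D-γ, D-ε} the worst case is 7.
With {D-α, D-δ, D-ε} the worst case is 7.
No size-3 selection achieves below 7.

7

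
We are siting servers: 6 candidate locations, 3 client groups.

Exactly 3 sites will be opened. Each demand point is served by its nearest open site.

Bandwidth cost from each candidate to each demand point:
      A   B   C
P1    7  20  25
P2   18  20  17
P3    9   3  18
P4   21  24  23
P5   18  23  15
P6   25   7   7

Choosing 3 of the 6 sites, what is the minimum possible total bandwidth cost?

Open {P1, P3, P6}.
  A→P1 7, B→P3 3, C→P6 7  ⇒ total 17.
Compare {P2, P3, P6}: total 19.
Compare {P3, P4, P6}: total 19.
No size-3 selection does better; minimum is 17.

17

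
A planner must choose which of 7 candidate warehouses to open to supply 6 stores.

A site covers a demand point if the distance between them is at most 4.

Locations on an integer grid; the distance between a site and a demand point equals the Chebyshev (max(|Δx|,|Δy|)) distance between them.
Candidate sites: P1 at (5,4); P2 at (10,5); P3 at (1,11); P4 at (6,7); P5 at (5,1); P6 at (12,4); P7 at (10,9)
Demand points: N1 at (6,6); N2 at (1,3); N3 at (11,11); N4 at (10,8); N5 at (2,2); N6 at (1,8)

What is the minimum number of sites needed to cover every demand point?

2

Coverage sets (demand points within 4 of each site):
  P1: {N1, N2, N5, N6}
  P2: {N1, N4}
  P3: {N6}
  P4: {N1, N4}
  P5: {N2, N5}
  P6: {N4}
  P7: {N1, N3, N4}
No single site covers all 6 demand points.
But {P1, P7} covers everything, so the minimum is 2.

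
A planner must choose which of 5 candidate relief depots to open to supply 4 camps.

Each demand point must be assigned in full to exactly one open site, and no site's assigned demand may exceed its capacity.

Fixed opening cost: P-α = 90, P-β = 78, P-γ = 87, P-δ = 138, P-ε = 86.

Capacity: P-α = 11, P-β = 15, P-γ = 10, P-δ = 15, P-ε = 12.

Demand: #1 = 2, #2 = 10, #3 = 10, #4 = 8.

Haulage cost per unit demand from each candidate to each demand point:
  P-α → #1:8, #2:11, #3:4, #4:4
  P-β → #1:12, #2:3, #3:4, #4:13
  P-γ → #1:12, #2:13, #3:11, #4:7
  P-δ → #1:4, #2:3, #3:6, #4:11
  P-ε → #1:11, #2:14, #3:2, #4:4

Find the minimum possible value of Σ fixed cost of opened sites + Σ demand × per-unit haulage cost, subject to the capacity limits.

Open {P-α, P-β, P-ε}; cheapest assignment that respects the capacities:
  P-α (cap 11, load 10): #1, #4 — cost 2×8 + 8×4 = 48
  P-β (cap 15, load 10): #2 — cost 10×3 = 30
  P-ε (cap 12, load 10): #3 — cost 10×2 = 20
  Shipping 98, fixed 254 → total 352.
  Any other capacity-feasible assignment to {P-α, P-β, P-ε} ships for at least 98.
Compare {P-β, P-γ, P-ε}: its best feasible assignment gives total 379.
Compare {P-α, P-δ, P-ε}: its best feasible assignment gives total 404.
Every other set of open sites that can feasibly serve all demand totals ≥ 379 even under its best assignment. Minimum: 352.

352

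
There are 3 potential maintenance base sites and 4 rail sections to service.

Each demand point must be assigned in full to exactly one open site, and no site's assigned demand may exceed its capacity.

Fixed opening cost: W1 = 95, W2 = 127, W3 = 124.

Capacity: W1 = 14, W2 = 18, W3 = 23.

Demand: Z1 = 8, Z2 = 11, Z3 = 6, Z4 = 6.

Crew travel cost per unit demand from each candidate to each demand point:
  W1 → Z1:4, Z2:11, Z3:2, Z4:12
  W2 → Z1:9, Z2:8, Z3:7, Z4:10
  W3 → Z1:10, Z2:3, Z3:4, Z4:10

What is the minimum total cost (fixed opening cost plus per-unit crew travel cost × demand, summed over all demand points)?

Open {W1, W3}; cheapest assignment that respects the capacities:
  W1 (cap 14, load 14): Z1, Z3 — cost 8×4 + 6×2 = 44
  W3 (cap 23, load 17): Z2, Z4 — cost 11×3 + 6×10 = 93
  Shipping 137, fixed 219 → total 356.
  Any other capacity-feasible assignment to {W1, W3} ships for at least 137.
Compare {W1, W2}: its best feasible assignment gives total 414.
Compare {W2, W3}: its best feasible assignment gives total 440.
Every other set of open sites that can feasibly serve all demand totals ≥ 414 even under its best assignment. Minimum: 356.

356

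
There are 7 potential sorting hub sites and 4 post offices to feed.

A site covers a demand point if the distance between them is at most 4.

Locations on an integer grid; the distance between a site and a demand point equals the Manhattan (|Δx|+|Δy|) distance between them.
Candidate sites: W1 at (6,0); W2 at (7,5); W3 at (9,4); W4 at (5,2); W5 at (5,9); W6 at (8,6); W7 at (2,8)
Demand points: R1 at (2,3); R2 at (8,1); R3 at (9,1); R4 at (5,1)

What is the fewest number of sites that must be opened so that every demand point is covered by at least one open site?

2

Coverage sets (demand points within 4 of each site):
  W1: {R2, R3, R4}
  W2: {}
  W3: {R2, R3}
  W4: {R1, R2, R4}
  W5: {}
  W6: {}
  W7: {}
No single site covers all 4 demand points.
But {W1, W4} covers everything, so the minimum is 2.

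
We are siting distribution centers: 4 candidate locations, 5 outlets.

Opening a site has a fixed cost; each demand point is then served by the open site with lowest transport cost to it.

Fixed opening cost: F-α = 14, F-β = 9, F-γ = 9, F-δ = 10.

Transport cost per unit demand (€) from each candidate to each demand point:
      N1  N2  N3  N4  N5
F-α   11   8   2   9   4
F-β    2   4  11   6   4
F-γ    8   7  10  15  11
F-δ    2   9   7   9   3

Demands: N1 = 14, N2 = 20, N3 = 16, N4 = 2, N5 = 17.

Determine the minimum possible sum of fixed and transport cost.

Open {F-α, F-β, F-δ}: assign each demand point to its cheapest open site.
  N1→F-β 14×2=28, N2→F-β 20×4=80, N3→F-α 16×2=32, N4→F-β 2×6=12, N5→F-δ 17×3=51
  transport cost 203, fixed 33 → total 236.
Compare {F-α, F-β}: transport cost 220 + fixed 23 = 243.
Compare {F-α, F-β, F-γ, F-δ}: transport cost 203 + fixed 42 = 245.
Compare {F-α, F-β, F-γ}: transport cost 220 + fixed 32 = 252.
All other subsets cost ≥ 243. Minimum total cost: 236.

236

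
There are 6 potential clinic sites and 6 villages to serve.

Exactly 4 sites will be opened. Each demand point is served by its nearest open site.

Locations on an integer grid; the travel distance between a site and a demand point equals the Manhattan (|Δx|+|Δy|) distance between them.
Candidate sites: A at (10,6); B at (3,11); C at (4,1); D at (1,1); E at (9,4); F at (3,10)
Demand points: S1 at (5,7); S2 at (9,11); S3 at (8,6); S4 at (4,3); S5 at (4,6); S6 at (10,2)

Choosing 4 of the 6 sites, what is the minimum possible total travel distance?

23

Open {A, C, E, F}.
  S1→F 5, S2→A 6, S3→A 2, S4→C 2, S5→C 5, S6→E 3  ⇒ total 23.
Compare {A, B, C, E}: total 24.
Compare {A, B, C, F}: total 24.
No size-4 selection does better; minimum is 23.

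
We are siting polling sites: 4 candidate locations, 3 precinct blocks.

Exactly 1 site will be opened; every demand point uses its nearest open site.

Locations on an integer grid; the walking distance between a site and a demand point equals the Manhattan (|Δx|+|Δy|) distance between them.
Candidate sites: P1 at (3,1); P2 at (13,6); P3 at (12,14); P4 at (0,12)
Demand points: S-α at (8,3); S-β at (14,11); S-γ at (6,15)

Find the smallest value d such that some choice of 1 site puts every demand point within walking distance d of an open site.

Open {P3}.
  Farthest demand point is S-α at walking distance 15 (to P3); all others are ≤ 15.
With {P2} the worst case is 16.
With {P4} the worst case is 17.
No size-1 selection achieves below 15.

15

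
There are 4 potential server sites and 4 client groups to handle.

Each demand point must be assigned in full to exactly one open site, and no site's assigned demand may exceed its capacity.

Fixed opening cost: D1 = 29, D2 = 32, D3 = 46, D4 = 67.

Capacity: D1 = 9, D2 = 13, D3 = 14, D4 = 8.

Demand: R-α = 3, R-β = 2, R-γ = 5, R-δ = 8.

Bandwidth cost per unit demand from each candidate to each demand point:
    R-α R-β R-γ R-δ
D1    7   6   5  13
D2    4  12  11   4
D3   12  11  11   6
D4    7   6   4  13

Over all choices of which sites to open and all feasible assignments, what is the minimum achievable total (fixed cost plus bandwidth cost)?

142

Open {D1, D2}; cheapest assignment that respects the capacities:
  D1 (cap 9, load 7): R-β, R-γ — cost 2×6 + 5×5 = 37
  D2 (cap 13, load 11): R-α, R-δ — cost 3×4 + 8×4 = 44
  Shipping 81, fixed 61 → total 142.
  Any other capacity-feasible assignment to {D1, D2} ships for at least 81.
Compare {D2, D4}: its best feasible assignment gives total 175.
Compare {D1, D2, D3}: its best feasible assignment gives total 188.
Every other set of open sites that can feasibly serve all demand totals ≥ 175 even under its best assignment. Minimum: 142.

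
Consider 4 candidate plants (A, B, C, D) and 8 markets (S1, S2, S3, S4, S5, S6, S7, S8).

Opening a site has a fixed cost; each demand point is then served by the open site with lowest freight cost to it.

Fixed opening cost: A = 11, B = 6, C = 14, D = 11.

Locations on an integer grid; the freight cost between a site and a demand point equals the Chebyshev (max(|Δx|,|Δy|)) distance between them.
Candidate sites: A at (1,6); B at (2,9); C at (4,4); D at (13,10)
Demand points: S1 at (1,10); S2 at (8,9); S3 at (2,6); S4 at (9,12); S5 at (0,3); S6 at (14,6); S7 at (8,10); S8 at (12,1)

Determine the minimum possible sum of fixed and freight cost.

Open {B, D}: assign each demand point to its cheapest open site.
  S1→B 1, S2→D 5, S3→B 3, S4→D 4, S5→B 6, S6→D 4, S7→D 5, S8→D 9
  freight cost 37, fixed 17 → total 54.
Compare {B}: freight cost 51 + fixed 6 = 57.
Compare {A, D}: freight cost 35 + fixed 22 = 57.
Compare {A, B, D}: freight cost 32 + fixed 28 = 60.
All other subsets cost ≥ 57. Minimum total cost: 54.

54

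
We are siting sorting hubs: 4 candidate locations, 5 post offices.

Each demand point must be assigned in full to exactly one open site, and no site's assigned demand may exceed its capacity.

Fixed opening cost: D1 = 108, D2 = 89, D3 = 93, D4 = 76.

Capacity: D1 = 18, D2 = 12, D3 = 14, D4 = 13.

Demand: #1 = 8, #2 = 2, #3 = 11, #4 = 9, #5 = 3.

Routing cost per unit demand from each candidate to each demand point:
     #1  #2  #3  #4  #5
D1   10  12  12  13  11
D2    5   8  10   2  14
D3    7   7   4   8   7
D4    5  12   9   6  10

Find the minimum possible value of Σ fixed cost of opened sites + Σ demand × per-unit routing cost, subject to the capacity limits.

Open {D2, D3, D4}; cheapest assignment that respects the capacities:
  D2 (cap 12, load 11): #2, #4 — cost 2×8 + 9×2 = 34
  D3 (cap 14, load 14): #3, #5 — cost 11×4 + 3×7 = 65
  D4 (cap 13, load 8): #1 — cost 8×5 = 40
  Shipping 139, fixed 258 → total 397.
  Any other capacity-feasible assignment to {D2, D3, D4} ships for at least 139.
Compare {D1, D2, D3}: its best feasible assignment gives total 469.
Compare {D1, D3, D4}: its best feasible assignment gives total 499.
Every other set of open sites that can feasibly serve all demand totals ≥ 469 even under its best assignment. Minimum: 397.

397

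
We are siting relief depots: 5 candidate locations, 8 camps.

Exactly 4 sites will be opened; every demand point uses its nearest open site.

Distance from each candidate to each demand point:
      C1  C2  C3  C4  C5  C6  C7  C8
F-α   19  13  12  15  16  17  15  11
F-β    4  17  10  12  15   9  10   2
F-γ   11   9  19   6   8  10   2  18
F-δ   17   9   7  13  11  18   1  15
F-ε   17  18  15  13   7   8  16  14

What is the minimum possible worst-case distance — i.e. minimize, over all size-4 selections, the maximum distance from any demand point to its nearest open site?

Open {F-α, F-β, F-γ, F-δ}.
  Farthest demand point is C2 at distance 9 (to F-γ); all others are ≤ 9.
With {F-β, F-γ, F-δ, F-ε} the worst case is 9.
With {F-α, F-β, F-γ, F-ε} the worst case is 10.
No size-4 selection achieves below 9.

9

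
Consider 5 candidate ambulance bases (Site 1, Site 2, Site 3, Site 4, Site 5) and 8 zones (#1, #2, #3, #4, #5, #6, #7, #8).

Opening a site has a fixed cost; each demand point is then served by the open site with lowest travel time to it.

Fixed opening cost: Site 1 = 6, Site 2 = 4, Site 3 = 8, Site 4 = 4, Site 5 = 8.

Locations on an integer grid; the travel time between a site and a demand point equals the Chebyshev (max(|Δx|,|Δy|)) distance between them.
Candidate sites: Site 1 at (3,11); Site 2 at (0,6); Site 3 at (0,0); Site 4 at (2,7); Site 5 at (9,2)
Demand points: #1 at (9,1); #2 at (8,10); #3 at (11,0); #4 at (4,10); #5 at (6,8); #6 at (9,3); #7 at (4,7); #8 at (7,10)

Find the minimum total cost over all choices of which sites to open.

35

Open {Site 1, Site 5}: assign each demand point to its cheapest open site.
  #1→Site 5 1, #2→Site 1 5, #3→Site 5 2, #4→Site 1 1, #5→Site 1 3, #6→Site 5 1, #7→Site 1 4, #8→Site 1 4
  travel time 21, fixed 14 → total 35.
Compare {Site 4, Site 5}: travel time 24 + fixed 12 = 36.
Compare {Site 1, Site 4, Site 5}: travel time 19 + fixed 18 = 37.
Compare {Site 1, Site 2, Site 5}: travel time 21 + fixed 18 = 39.
All other subsets cost ≥ 36. Minimum total cost: 35.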